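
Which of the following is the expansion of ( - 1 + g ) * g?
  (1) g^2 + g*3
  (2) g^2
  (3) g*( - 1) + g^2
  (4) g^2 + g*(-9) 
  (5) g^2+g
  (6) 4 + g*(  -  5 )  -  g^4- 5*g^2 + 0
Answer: 3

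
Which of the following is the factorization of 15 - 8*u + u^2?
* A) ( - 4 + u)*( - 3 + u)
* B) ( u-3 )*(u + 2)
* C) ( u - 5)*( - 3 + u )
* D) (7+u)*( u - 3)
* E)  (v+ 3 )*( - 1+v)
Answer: C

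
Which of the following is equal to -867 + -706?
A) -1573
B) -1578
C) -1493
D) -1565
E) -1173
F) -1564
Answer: A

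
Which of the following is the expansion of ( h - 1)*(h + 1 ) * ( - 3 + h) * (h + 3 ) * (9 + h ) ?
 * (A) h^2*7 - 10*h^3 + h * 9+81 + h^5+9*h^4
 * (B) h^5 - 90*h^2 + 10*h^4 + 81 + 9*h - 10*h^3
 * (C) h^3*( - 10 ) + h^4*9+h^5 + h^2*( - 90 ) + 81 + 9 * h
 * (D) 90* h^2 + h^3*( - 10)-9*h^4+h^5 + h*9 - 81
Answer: C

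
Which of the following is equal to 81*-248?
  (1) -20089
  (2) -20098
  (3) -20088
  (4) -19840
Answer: 3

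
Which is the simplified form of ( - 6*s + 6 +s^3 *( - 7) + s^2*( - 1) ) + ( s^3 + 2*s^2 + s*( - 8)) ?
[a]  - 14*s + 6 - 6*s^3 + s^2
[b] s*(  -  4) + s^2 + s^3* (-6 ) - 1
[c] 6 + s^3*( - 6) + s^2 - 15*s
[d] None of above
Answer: a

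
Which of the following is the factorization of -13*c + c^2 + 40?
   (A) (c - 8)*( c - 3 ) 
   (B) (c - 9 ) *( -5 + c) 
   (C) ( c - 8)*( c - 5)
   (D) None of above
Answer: C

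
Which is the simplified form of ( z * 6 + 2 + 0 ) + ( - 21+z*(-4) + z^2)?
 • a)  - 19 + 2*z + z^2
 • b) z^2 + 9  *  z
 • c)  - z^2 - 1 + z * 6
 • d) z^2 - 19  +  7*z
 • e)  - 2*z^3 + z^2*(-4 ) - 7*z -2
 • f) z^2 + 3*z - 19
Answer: a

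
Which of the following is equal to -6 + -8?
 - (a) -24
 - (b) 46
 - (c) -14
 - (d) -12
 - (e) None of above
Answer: c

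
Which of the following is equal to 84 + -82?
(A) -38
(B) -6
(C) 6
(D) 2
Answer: D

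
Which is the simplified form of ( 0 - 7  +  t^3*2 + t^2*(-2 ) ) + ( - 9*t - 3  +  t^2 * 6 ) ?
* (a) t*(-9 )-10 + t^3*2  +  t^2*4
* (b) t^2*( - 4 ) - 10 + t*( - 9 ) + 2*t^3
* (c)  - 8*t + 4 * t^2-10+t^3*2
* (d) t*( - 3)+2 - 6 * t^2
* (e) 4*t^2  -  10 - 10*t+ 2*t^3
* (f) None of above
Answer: a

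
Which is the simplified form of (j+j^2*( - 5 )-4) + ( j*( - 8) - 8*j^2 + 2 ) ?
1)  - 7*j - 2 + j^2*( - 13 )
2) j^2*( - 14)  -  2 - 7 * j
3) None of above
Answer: 1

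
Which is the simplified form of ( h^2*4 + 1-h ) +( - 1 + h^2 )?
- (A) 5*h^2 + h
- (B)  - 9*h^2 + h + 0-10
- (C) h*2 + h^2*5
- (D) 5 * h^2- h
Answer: D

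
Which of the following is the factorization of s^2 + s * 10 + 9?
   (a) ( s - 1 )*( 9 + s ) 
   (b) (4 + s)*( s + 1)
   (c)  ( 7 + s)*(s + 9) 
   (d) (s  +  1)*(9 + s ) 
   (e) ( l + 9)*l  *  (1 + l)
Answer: d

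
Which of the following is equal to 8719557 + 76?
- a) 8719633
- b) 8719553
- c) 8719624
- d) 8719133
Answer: a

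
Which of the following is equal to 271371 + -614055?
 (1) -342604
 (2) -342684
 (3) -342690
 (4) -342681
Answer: 2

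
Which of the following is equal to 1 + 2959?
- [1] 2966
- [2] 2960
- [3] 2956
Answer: 2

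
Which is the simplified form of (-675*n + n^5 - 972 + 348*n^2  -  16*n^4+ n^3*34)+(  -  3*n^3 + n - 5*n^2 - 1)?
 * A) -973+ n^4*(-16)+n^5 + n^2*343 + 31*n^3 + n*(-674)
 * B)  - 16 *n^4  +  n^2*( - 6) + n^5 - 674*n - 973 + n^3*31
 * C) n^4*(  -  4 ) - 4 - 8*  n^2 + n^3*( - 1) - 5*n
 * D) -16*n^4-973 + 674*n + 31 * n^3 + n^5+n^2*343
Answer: A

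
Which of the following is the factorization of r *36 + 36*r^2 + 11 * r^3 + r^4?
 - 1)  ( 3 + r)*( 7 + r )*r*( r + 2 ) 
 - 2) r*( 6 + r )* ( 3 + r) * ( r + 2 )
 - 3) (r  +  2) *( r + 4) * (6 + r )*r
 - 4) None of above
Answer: 2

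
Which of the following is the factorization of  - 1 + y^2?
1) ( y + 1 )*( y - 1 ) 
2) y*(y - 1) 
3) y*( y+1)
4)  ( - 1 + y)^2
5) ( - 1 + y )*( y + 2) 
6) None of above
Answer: 1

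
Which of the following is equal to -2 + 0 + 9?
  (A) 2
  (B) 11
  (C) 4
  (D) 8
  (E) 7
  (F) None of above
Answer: E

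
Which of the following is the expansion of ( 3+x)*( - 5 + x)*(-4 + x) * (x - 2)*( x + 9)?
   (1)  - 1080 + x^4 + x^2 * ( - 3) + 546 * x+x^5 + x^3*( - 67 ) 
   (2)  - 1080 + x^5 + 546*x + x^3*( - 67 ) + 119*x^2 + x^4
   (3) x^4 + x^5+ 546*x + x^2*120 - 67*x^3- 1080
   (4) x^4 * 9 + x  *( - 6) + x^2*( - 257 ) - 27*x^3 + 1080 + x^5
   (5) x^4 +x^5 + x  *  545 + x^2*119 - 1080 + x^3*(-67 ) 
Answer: 2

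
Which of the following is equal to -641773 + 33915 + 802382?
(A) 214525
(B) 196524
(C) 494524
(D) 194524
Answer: D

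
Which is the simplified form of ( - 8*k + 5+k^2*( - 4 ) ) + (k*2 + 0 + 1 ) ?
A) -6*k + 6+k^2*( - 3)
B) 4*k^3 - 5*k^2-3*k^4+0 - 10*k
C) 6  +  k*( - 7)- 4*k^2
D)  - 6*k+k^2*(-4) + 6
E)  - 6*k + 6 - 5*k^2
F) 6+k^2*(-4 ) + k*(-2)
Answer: D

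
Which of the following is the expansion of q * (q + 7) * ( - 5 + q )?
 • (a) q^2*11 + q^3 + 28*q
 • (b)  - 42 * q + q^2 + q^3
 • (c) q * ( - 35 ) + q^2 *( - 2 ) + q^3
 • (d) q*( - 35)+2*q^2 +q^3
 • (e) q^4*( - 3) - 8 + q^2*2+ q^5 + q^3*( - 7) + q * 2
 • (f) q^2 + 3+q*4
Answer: d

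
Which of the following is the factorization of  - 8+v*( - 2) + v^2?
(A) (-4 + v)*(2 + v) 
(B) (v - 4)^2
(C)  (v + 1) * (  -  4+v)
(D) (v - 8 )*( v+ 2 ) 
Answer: A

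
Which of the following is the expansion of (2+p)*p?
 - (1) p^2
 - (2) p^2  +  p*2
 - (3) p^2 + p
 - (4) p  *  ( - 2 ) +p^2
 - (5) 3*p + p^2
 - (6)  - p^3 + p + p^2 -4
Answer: 2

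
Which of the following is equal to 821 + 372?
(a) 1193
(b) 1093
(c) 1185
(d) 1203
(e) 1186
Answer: a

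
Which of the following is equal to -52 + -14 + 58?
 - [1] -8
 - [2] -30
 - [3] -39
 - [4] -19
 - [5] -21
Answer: 1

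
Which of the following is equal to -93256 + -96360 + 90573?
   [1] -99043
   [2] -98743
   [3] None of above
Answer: 1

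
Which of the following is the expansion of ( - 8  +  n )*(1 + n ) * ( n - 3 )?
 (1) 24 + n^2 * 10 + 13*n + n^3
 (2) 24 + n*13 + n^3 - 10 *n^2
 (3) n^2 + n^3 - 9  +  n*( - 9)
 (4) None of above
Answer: 2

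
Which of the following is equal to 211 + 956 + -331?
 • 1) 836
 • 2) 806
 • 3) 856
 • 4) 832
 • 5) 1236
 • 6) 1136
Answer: 1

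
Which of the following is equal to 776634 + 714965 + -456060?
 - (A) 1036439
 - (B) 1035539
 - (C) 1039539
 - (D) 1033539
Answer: B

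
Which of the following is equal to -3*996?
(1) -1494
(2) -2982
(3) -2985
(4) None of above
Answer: 4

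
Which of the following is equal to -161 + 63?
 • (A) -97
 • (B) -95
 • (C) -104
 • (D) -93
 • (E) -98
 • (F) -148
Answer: E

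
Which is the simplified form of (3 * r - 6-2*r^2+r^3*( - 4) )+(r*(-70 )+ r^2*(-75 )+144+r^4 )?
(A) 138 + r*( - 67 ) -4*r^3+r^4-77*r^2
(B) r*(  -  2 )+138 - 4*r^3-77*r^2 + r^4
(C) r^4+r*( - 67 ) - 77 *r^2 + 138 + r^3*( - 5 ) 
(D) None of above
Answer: A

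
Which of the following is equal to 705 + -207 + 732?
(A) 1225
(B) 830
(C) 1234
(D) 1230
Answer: D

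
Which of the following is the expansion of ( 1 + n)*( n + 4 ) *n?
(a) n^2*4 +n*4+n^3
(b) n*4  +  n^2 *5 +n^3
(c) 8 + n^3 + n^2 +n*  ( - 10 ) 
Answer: b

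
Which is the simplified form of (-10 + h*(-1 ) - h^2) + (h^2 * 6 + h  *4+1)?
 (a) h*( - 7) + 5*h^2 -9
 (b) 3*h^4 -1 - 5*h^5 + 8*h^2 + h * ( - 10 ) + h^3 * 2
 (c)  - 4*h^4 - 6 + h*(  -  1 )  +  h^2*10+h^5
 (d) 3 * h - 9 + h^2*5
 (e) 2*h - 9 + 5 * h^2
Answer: d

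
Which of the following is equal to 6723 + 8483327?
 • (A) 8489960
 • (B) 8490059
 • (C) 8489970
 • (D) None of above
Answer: D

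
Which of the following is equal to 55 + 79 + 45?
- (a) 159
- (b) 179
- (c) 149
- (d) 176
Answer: b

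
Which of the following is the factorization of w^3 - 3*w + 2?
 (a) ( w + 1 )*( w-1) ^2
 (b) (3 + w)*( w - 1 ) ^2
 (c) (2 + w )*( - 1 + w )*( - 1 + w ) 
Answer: c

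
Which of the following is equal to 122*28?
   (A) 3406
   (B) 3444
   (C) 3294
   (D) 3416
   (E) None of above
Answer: D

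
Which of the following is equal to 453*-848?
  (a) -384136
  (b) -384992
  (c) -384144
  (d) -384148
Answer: c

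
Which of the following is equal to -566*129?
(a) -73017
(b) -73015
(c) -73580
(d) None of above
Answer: d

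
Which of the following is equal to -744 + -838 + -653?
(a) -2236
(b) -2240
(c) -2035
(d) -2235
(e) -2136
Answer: d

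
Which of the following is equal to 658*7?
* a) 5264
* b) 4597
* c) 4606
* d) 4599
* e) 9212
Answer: c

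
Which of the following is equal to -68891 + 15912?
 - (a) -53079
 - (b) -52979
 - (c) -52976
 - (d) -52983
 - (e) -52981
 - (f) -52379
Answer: b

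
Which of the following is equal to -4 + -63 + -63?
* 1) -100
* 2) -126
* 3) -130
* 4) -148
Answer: 3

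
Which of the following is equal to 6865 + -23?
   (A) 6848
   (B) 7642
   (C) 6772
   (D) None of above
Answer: D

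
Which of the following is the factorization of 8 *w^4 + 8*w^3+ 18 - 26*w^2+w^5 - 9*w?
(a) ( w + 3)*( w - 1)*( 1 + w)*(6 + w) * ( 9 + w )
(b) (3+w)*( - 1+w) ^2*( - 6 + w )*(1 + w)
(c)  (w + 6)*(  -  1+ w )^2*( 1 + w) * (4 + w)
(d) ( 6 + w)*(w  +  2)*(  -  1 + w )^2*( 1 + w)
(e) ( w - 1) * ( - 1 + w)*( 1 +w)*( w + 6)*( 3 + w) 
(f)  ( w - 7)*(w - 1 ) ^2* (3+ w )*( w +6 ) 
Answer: e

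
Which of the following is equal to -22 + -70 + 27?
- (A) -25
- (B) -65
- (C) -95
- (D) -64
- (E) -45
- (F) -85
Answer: B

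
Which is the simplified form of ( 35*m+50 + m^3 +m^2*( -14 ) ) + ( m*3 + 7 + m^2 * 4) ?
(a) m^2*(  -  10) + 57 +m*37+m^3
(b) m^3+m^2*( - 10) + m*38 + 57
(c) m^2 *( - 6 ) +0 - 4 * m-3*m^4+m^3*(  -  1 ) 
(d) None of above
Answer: b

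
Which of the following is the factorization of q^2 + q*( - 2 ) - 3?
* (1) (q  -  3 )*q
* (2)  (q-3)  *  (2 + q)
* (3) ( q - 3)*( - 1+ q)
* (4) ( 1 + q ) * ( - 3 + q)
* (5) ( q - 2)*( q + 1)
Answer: 4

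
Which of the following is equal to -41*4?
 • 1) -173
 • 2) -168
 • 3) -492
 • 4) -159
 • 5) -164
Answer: 5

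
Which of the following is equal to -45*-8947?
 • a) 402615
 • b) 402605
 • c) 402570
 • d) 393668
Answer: a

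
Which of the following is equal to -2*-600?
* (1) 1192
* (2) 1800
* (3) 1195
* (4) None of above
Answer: 4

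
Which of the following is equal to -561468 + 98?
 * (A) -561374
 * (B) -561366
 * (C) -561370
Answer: C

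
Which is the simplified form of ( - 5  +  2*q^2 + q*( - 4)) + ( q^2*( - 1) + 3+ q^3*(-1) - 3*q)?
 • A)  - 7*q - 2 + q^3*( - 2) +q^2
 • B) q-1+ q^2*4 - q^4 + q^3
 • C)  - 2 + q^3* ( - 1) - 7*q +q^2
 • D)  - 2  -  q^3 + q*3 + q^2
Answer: C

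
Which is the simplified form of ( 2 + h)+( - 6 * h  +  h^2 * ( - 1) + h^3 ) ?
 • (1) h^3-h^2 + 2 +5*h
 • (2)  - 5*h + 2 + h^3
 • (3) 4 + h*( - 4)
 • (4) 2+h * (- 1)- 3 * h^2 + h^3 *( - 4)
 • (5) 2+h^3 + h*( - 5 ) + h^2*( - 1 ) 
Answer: 5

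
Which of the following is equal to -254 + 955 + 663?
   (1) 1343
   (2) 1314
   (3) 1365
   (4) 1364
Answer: 4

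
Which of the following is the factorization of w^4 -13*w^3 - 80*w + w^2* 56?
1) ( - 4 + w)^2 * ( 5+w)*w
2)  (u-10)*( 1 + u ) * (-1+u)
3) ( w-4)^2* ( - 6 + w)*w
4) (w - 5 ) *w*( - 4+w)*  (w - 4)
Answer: 4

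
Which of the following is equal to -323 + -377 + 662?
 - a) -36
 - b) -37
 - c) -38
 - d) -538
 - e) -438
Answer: c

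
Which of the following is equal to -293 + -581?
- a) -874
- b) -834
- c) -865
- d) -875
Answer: a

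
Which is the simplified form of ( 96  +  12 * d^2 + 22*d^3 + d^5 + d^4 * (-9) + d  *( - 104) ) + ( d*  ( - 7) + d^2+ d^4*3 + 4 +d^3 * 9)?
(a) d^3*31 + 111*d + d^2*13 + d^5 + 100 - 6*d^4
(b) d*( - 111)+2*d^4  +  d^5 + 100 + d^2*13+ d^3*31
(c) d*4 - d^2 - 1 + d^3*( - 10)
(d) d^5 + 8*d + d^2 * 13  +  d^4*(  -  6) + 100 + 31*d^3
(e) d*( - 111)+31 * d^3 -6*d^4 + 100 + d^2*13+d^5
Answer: e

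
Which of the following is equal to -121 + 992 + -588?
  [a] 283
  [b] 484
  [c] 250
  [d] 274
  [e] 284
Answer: a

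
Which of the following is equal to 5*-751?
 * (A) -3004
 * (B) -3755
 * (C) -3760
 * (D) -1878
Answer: B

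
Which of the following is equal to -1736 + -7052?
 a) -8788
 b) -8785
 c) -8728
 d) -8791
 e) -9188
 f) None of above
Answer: a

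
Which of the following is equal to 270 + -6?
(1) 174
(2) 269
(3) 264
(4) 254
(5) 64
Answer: 3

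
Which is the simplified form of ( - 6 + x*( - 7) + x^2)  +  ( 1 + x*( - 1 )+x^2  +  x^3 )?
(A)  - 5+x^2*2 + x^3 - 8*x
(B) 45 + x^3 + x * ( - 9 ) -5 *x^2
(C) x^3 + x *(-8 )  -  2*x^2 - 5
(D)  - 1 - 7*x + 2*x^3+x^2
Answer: A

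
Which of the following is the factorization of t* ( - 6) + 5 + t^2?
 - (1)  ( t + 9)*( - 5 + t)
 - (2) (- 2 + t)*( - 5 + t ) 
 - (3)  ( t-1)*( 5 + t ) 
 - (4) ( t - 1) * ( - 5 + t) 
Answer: 4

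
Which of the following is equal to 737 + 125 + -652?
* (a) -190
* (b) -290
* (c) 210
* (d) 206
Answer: c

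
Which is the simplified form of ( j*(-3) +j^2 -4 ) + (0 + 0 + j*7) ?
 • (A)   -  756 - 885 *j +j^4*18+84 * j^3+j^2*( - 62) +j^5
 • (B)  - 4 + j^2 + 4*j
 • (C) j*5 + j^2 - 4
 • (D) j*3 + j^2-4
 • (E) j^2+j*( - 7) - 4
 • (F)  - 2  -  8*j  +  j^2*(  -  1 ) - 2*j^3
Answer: B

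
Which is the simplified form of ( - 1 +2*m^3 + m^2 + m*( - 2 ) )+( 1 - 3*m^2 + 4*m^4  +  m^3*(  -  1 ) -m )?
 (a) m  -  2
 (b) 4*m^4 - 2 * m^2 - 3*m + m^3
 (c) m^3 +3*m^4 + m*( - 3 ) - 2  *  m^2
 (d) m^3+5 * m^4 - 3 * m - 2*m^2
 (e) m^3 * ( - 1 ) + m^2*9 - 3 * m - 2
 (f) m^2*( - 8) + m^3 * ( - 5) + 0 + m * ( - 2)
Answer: b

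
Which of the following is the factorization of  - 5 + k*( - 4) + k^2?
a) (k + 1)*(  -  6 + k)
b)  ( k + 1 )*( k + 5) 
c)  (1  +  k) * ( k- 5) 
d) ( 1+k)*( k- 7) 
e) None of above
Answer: c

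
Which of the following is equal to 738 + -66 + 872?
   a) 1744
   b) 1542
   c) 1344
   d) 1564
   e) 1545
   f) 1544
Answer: f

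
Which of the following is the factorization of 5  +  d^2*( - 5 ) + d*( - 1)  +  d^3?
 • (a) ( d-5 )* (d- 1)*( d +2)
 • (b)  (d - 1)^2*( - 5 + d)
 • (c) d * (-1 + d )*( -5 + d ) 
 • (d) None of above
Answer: d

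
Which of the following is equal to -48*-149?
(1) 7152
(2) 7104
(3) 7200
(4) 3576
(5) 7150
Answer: 1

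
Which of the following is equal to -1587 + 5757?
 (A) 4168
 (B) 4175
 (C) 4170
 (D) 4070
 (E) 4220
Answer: C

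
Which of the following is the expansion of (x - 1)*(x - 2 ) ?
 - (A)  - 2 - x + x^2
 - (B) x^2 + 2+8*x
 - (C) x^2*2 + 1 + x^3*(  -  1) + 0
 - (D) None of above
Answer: D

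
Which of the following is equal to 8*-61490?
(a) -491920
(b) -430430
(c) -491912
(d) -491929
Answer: a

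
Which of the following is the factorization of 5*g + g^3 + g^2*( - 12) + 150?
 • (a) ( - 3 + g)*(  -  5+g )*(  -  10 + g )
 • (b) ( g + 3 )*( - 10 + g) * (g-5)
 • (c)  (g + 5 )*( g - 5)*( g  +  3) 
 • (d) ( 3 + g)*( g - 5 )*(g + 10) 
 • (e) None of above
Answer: b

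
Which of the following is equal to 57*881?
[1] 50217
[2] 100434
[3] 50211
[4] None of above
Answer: 1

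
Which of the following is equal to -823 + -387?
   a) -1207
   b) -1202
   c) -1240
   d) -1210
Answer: d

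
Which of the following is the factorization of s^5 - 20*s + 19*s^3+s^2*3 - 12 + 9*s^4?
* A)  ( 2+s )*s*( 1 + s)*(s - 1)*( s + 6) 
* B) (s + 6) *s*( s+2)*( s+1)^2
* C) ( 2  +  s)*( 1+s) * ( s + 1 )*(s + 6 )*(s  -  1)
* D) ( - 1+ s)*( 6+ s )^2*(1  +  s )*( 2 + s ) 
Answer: C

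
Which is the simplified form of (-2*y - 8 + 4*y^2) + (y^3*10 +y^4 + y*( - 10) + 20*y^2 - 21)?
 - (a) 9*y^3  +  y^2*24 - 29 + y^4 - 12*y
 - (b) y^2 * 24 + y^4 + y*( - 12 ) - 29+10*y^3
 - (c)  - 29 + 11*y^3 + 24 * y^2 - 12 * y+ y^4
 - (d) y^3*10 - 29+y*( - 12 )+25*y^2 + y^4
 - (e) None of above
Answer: b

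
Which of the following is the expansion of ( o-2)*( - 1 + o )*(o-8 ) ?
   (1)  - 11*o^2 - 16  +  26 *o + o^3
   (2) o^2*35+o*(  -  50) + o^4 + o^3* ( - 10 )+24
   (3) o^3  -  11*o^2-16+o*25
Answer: 1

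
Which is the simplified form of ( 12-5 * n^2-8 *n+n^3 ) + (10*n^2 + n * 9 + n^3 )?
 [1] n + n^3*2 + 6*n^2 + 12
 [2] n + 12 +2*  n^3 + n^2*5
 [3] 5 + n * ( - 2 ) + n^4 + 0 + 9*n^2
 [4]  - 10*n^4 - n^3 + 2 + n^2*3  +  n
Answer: 2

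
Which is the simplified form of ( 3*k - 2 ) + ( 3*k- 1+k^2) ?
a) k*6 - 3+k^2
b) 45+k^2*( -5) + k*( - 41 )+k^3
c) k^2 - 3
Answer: a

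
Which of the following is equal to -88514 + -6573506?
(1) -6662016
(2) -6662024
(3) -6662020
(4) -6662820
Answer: 3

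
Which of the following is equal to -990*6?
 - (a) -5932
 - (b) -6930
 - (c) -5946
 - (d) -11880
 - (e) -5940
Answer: e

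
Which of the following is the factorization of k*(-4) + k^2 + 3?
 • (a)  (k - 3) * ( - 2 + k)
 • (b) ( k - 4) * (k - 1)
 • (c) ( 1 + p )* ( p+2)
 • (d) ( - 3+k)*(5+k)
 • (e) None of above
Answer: e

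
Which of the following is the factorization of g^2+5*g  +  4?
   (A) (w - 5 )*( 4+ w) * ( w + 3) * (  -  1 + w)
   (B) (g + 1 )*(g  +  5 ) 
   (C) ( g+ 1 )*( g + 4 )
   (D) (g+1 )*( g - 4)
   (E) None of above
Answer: C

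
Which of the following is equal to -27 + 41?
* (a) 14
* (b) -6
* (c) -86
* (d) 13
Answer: a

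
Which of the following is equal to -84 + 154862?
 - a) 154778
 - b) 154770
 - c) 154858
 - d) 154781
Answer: a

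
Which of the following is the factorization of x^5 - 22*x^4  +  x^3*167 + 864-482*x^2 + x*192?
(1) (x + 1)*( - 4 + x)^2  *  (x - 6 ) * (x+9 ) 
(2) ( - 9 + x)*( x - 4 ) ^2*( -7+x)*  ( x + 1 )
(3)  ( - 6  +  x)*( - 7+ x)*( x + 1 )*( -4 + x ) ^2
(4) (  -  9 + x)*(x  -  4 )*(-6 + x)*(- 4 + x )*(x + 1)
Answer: 4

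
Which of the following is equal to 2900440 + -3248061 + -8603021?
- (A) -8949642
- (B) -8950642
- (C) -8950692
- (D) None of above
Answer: B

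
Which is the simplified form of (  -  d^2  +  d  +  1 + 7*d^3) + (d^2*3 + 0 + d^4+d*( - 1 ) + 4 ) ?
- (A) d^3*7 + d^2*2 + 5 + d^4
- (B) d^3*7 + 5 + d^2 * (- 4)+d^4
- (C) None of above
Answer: A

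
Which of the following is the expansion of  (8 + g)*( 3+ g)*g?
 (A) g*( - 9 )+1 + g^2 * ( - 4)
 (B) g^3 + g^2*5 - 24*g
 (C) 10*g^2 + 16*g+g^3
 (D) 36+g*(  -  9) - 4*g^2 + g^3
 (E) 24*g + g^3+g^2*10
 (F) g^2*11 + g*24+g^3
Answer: F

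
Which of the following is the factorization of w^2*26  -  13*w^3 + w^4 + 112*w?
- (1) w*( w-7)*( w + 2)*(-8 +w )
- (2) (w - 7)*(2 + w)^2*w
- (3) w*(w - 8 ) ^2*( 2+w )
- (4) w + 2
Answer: 1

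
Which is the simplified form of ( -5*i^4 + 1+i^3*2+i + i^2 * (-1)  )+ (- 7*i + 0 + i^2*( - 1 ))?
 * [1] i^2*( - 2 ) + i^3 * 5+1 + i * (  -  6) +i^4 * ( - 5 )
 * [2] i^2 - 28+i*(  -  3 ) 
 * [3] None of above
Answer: 3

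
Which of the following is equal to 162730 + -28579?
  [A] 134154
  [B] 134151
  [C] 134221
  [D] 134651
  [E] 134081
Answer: B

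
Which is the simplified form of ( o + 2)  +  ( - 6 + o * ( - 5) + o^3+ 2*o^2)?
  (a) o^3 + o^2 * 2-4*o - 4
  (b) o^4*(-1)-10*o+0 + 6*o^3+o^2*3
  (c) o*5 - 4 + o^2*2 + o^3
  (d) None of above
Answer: a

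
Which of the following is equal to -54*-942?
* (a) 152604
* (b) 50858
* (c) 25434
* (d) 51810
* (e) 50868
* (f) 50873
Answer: e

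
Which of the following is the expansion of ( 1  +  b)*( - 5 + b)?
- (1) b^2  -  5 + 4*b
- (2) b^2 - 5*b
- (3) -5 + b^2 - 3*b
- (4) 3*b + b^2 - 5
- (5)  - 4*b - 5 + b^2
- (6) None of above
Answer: 5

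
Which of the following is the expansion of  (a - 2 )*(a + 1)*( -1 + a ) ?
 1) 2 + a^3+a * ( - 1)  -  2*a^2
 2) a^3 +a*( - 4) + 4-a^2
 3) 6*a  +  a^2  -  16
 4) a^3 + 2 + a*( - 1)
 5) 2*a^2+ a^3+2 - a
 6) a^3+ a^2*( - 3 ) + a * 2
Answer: 1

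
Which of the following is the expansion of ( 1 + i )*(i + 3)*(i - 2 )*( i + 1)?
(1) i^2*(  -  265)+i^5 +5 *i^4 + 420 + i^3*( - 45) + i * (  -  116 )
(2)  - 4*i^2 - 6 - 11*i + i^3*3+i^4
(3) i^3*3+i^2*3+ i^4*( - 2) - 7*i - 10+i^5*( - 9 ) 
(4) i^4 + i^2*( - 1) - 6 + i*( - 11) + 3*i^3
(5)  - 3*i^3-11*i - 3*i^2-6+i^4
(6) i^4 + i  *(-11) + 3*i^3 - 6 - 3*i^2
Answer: 6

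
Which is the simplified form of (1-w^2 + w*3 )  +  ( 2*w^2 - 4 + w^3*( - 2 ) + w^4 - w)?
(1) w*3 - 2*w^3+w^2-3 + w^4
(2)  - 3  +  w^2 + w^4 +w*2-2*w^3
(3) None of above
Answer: 2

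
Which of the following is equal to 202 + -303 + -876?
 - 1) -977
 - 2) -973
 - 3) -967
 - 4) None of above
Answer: 1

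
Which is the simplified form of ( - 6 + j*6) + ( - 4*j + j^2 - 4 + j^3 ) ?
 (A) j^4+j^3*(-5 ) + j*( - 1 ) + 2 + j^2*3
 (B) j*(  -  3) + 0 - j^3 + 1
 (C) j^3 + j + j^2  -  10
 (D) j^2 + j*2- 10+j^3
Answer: D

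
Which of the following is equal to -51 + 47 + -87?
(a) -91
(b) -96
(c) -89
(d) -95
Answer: a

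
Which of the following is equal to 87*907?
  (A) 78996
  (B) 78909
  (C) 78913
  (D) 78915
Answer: B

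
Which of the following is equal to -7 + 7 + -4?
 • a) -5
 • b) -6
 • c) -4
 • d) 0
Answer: c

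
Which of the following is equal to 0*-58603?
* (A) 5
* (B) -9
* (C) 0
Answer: C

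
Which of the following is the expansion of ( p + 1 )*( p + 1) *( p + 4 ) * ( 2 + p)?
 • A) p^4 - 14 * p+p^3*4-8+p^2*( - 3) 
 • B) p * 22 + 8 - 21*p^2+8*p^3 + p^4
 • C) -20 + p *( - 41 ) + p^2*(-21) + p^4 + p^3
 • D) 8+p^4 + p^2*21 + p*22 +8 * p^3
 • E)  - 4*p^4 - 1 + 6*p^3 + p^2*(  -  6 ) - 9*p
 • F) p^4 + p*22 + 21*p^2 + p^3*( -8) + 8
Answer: D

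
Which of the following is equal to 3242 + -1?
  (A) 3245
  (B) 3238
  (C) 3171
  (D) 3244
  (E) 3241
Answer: E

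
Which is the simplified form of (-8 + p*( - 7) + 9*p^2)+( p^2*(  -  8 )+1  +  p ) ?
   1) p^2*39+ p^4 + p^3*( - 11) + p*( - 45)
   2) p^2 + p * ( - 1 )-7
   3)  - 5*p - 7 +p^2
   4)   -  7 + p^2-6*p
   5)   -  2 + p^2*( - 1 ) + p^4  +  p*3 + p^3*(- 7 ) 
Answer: 4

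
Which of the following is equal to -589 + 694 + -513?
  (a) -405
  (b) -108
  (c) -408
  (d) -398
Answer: c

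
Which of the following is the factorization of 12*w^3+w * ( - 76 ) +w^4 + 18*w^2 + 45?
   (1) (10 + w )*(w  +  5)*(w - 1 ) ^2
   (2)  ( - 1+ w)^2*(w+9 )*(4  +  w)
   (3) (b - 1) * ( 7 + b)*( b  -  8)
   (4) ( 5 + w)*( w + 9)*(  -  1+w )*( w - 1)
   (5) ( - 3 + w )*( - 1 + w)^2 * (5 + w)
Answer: 4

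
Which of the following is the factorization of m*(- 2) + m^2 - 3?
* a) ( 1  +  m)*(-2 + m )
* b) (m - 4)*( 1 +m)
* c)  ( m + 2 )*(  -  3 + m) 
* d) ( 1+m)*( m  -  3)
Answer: d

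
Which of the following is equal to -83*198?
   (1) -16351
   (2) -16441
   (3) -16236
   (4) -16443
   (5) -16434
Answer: 5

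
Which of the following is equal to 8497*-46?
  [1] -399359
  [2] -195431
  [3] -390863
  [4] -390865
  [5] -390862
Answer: 5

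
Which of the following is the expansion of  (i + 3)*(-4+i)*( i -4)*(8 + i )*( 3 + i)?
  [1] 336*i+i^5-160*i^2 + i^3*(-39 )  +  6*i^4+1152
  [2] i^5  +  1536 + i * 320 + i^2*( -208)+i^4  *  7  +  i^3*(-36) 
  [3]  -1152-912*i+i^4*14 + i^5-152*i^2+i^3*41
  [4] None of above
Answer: 1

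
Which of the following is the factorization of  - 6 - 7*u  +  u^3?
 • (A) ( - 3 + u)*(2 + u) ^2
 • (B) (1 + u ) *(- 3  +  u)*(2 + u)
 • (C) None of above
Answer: B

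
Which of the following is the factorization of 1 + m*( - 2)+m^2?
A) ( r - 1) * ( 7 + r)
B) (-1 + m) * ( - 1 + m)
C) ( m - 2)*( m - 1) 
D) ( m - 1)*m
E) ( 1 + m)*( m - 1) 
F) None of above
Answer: B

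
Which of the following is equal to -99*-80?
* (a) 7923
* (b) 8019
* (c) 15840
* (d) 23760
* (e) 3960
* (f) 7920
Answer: f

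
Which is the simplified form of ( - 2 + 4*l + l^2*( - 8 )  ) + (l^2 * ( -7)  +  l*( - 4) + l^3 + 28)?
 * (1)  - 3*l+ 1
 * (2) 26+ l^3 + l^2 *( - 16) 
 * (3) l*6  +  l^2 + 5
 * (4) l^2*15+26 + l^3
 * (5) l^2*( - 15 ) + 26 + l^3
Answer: 5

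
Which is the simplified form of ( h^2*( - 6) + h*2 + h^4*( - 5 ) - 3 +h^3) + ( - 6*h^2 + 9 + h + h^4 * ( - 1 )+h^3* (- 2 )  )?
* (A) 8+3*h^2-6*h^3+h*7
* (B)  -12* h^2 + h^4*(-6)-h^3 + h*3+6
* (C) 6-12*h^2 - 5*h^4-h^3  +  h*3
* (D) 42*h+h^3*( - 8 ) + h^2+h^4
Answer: B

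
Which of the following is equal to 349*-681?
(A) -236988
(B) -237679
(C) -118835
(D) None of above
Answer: D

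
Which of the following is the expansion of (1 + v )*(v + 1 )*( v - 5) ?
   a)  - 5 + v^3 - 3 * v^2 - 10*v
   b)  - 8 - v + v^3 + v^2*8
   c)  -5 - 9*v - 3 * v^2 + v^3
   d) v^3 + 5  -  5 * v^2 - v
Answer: c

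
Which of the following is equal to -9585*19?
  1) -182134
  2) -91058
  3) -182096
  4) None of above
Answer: 4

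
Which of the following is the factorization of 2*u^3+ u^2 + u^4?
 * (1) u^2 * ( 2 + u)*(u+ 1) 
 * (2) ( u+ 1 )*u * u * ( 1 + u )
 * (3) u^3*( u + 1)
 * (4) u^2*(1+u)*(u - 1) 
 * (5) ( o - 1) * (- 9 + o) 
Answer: 2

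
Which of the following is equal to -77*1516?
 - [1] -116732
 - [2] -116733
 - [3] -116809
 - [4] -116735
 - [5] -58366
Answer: 1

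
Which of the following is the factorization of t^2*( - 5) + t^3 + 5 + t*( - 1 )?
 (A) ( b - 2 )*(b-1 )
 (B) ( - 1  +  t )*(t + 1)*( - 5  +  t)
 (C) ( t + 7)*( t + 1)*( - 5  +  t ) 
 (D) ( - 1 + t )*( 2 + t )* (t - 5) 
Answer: B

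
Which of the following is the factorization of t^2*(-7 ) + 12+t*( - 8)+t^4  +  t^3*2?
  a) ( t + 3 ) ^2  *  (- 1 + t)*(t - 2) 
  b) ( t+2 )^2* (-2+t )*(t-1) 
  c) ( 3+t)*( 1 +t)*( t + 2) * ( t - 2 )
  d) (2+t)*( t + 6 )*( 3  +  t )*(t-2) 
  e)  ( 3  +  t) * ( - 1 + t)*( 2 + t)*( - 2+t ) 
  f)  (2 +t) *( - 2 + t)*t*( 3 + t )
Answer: e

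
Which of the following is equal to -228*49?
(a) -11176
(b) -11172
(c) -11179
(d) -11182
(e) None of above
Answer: b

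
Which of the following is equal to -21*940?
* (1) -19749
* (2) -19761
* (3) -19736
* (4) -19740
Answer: 4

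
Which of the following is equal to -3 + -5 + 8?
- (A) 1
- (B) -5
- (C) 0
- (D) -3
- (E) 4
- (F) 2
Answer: C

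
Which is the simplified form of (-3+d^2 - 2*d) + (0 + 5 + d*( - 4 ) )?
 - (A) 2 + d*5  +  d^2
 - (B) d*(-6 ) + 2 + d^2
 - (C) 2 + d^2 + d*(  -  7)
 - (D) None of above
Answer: B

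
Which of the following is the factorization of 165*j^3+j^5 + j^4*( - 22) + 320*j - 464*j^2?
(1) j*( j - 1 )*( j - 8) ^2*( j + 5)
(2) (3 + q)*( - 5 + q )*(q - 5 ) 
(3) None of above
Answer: 3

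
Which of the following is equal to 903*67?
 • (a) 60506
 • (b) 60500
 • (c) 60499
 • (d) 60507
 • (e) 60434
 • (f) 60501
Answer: f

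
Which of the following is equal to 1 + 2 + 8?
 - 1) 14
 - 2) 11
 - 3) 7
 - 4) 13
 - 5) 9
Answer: 2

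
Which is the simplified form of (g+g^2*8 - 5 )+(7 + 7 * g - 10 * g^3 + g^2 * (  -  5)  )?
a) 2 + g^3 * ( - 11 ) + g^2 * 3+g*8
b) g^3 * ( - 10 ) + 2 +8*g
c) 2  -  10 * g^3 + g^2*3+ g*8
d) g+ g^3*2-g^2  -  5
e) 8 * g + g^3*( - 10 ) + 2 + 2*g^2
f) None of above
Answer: c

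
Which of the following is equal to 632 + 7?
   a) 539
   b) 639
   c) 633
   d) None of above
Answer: b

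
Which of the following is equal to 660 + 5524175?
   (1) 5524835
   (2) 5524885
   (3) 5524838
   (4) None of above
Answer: 1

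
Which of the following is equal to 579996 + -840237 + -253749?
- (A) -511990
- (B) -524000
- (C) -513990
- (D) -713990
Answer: C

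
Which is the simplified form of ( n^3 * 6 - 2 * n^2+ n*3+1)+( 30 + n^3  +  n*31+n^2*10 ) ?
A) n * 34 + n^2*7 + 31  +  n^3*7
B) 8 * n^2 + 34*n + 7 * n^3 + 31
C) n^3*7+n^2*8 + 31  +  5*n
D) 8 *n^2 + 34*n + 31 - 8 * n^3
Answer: B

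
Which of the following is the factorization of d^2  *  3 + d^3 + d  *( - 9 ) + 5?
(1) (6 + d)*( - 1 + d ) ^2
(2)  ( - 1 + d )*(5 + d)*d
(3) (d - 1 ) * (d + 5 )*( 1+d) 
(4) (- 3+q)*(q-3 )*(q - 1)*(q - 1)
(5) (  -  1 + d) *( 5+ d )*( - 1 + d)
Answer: 5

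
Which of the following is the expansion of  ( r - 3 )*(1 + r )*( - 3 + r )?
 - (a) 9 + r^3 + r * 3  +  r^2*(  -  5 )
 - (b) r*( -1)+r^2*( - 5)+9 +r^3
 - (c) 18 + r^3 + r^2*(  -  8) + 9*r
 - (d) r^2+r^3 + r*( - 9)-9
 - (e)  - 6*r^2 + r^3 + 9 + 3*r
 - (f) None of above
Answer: a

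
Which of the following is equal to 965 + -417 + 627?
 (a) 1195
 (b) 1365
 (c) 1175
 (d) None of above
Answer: c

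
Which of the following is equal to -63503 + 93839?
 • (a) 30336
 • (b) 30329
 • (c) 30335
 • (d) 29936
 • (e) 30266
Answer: a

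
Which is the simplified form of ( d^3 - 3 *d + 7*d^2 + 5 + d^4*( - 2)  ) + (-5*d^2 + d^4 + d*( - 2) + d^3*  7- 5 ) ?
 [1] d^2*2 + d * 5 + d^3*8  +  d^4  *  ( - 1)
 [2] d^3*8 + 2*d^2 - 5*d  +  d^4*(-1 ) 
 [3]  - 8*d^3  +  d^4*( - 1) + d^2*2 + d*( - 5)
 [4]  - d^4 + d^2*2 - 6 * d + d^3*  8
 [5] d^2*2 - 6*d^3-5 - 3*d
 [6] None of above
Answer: 2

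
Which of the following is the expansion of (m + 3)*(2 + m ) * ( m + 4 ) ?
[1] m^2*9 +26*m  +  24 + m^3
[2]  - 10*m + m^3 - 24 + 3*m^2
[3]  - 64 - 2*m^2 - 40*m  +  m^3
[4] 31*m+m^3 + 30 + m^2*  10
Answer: 1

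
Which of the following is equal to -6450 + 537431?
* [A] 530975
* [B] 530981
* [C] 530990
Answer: B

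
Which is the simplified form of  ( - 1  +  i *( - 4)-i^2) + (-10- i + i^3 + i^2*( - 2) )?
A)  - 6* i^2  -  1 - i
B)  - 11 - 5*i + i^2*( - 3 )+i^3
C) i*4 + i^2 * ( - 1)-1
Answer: B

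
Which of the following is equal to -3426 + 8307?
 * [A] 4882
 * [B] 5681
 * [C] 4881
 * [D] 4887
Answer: C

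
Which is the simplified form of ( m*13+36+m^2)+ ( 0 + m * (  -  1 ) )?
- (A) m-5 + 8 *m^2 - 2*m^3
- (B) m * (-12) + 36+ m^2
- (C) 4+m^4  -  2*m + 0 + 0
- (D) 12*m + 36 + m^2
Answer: D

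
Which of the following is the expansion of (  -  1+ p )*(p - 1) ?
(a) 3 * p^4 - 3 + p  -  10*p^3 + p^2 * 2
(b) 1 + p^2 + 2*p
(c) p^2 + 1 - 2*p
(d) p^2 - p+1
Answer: c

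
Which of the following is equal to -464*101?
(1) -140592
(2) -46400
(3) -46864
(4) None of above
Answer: 3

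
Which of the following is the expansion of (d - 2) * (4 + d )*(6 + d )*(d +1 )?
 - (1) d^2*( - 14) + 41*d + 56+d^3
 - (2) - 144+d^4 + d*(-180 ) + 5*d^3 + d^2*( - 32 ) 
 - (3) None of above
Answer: 3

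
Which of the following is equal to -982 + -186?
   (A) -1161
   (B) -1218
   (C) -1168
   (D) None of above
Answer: C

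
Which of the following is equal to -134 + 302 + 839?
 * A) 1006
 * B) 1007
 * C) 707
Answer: B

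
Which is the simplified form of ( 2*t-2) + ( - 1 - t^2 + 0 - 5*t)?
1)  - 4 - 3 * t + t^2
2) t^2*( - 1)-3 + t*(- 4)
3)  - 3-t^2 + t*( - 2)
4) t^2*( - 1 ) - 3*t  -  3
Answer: 4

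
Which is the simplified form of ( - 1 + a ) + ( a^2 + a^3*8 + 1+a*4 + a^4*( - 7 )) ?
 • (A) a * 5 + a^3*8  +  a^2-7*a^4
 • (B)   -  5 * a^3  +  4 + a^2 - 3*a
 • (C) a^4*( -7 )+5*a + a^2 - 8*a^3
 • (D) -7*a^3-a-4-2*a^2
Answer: A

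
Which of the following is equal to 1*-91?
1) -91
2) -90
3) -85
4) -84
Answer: 1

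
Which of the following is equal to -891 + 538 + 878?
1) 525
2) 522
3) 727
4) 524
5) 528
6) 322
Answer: 1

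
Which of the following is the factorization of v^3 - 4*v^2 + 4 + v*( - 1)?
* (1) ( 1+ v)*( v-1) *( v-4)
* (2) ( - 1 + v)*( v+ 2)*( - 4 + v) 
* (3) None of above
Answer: 1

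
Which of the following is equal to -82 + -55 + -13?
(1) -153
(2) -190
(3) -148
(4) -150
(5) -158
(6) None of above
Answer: 4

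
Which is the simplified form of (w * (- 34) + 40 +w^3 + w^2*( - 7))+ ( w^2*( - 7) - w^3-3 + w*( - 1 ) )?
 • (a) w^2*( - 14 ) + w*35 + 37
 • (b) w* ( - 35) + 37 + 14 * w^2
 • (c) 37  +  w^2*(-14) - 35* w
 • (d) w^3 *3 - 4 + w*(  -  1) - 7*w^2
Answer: c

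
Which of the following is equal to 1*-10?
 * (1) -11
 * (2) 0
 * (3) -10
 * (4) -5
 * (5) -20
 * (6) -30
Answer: 3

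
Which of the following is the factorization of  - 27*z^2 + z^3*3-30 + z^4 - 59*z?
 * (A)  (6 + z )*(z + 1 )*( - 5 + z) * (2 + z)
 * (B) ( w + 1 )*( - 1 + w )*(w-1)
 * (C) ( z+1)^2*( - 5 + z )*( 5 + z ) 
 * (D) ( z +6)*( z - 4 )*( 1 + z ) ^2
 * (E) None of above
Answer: E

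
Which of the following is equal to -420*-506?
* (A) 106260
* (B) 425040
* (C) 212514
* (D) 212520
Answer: D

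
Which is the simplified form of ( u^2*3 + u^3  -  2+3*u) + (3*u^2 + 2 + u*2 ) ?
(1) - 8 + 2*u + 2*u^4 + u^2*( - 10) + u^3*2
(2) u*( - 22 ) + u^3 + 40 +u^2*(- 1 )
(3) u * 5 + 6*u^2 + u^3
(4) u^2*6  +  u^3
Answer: 3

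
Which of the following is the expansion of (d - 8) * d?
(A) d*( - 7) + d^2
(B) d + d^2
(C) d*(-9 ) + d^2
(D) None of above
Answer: D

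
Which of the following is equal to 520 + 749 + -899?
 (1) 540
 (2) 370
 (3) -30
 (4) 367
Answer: 2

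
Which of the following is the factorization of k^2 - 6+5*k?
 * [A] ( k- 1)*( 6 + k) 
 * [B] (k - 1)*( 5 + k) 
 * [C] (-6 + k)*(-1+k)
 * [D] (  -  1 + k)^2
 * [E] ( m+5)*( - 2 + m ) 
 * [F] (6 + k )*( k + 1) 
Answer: A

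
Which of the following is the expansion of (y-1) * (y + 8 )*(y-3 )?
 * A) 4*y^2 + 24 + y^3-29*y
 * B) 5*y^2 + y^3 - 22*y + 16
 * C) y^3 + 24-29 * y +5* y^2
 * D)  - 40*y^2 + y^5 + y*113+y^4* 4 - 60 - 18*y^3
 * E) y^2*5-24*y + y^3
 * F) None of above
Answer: A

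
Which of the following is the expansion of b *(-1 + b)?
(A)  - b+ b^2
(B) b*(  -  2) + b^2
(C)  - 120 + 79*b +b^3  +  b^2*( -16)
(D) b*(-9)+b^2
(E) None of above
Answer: A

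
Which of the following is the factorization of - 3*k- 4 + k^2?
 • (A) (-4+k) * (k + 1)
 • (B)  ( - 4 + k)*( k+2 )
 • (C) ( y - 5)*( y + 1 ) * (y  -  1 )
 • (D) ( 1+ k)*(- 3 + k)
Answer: A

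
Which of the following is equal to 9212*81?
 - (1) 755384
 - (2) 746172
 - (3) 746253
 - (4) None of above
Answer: 2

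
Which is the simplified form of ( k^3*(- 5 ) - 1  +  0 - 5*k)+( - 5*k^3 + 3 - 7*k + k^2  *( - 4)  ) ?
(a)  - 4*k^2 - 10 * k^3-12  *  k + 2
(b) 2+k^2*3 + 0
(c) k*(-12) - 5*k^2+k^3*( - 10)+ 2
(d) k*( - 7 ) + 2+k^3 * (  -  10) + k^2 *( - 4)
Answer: a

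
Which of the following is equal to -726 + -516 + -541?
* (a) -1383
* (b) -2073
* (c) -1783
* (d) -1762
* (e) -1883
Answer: c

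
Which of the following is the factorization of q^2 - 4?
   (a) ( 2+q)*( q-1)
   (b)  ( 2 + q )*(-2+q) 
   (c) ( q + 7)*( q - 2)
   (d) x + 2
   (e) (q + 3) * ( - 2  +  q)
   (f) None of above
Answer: b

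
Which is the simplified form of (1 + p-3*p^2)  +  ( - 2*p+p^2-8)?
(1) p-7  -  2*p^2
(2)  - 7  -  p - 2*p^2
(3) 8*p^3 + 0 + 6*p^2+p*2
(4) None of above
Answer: 2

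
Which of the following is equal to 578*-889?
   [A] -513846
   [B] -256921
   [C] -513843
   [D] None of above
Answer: D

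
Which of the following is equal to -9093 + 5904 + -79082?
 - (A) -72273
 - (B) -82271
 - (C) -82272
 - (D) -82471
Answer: B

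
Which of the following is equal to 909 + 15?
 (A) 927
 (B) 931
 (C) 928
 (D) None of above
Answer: D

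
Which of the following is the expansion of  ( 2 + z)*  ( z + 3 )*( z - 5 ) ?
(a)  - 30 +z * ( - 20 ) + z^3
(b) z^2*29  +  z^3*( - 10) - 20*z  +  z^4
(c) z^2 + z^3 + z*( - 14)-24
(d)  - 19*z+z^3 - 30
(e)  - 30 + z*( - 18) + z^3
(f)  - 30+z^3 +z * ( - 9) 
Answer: d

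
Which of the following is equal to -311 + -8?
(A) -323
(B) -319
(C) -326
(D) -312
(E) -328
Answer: B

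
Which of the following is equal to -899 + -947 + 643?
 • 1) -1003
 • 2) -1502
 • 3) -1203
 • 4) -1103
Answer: 3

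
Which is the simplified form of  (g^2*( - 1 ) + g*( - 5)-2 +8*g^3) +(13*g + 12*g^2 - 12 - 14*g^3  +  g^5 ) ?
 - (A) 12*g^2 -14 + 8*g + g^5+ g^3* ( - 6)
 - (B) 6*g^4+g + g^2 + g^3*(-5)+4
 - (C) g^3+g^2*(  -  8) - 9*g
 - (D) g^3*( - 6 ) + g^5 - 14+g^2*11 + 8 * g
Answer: D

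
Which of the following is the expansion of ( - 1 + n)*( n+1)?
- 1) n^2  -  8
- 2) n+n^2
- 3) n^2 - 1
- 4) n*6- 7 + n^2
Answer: 3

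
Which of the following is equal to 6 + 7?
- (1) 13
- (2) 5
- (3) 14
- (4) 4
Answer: 1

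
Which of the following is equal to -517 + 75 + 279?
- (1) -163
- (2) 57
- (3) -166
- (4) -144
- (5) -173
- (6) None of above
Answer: 1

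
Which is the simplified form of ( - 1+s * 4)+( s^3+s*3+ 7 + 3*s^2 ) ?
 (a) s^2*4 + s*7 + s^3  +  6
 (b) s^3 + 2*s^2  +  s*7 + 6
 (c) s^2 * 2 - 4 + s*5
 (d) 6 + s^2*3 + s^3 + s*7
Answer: d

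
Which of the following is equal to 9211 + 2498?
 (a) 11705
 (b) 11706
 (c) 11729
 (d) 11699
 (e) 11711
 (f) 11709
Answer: f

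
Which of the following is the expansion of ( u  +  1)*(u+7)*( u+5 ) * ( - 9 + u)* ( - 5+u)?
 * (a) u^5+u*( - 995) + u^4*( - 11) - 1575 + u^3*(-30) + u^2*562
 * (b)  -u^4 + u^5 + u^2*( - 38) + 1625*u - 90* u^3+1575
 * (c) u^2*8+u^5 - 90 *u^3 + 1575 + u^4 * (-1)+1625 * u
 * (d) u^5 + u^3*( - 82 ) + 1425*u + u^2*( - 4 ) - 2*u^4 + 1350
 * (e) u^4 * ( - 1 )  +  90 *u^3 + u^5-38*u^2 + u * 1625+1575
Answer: b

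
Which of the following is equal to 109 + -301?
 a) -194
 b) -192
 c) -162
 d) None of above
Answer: b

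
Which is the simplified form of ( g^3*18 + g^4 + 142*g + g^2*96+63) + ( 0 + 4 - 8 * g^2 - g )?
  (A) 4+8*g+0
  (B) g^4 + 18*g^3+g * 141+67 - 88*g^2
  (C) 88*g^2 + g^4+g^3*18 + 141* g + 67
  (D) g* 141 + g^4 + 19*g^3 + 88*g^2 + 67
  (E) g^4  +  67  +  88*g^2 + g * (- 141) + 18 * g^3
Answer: C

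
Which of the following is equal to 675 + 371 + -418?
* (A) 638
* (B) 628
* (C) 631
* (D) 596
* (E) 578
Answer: B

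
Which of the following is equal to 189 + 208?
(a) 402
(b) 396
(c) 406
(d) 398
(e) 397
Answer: e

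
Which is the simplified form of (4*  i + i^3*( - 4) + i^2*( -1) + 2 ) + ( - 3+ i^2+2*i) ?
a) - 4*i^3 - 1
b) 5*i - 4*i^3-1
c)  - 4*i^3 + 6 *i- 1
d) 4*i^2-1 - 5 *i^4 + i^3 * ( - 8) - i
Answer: c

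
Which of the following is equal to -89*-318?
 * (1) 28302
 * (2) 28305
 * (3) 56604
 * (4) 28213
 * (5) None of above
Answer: 1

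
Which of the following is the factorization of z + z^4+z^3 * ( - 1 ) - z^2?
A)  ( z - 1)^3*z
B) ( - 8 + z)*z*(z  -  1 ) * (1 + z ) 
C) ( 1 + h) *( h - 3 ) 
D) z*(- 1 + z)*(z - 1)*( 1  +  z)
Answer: D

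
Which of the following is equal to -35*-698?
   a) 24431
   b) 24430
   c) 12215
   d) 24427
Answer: b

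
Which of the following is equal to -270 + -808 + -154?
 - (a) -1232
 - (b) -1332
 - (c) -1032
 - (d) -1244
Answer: a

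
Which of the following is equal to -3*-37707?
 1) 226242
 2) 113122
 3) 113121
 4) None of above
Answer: 3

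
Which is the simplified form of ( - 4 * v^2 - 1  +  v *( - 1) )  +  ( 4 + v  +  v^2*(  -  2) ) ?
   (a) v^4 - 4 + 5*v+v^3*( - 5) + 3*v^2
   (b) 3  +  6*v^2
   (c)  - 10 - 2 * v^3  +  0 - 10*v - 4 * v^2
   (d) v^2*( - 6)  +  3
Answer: d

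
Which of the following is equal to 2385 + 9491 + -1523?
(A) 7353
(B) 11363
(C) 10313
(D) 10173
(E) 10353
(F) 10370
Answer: E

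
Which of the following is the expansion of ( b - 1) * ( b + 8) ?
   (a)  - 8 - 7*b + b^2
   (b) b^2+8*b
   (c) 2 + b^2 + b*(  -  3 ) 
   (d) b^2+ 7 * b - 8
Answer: d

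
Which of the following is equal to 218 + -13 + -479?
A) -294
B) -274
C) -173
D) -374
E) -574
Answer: B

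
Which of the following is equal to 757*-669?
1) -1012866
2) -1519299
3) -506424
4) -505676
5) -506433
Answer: 5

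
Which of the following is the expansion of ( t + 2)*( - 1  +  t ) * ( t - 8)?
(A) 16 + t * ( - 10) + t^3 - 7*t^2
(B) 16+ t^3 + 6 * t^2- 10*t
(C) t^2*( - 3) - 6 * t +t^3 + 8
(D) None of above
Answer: A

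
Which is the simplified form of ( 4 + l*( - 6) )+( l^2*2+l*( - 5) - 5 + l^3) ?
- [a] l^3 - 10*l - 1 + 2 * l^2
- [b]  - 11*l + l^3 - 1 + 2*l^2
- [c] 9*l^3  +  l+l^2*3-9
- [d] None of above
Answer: b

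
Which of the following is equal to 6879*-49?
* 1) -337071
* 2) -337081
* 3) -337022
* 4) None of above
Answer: 1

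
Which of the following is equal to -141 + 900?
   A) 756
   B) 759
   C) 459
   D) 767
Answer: B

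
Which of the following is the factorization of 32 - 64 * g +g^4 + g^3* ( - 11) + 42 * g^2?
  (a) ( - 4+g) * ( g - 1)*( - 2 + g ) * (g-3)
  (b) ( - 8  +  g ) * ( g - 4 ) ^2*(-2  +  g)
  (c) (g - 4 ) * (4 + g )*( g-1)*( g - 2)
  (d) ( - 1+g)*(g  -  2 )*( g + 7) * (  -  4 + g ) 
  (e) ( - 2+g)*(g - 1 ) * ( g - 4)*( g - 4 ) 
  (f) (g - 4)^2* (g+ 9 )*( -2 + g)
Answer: e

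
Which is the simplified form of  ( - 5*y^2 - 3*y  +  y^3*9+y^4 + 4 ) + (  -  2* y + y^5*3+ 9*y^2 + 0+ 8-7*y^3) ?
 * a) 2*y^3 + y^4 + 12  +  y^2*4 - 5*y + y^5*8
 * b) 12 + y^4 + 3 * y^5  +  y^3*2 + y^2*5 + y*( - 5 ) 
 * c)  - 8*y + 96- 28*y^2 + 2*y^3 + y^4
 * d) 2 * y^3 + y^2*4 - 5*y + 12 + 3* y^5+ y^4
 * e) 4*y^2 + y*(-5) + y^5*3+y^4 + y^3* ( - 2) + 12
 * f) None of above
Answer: d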